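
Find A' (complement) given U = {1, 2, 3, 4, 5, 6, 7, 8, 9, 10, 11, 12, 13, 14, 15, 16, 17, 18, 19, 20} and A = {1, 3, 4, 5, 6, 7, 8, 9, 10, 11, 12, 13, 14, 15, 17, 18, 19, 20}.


Aᶜ = U \ A = elements in U but not in A
U = {1, 2, 3, 4, 5, 6, 7, 8, 9, 10, 11, 12, 13, 14, 15, 16, 17, 18, 19, 20}
A = {1, 3, 4, 5, 6, 7, 8, 9, 10, 11, 12, 13, 14, 15, 17, 18, 19, 20}
Aᶜ = {2, 16}

Aᶜ = {2, 16}


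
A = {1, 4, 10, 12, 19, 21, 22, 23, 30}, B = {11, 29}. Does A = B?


Two sets are equal iff they have exactly the same elements.
A = {1, 4, 10, 12, 19, 21, 22, 23, 30}
B = {11, 29}
Differences: {1, 4, 10, 11, 12, 19, 21, 22, 23, 29, 30}
A ≠ B

No, A ≠ B


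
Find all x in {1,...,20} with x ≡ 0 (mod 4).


Checking each candidate:
Condition: x in {1,...,20} with x ≡ 0 (mod 4)
Result = {4, 8, 12, 16, 20}

{4, 8, 12, 16, 20}


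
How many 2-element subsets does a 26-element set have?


C(n,k) = n! / (k!(n-k)!)
C(26,2) = 26! / (2!24!)
= 325

C(26,2) = 325


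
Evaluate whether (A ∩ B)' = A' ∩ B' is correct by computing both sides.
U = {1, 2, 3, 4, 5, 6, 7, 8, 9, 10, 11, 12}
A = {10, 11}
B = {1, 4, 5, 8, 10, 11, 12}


LHS: A ∩ B = {10, 11}
(A ∩ B)' = U \ (A ∩ B) = {1, 2, 3, 4, 5, 6, 7, 8, 9, 12}
A' = {1, 2, 3, 4, 5, 6, 7, 8, 9, 12}, B' = {2, 3, 6, 7, 9}
Claimed RHS: A' ∩ B' = {2, 3, 6, 7, 9}
Identity is INVALID: LHS = {1, 2, 3, 4, 5, 6, 7, 8, 9, 12} but the RHS claimed here equals {2, 3, 6, 7, 9}. The correct form is (A ∩ B)' = A' ∪ B'.

Identity is invalid: (A ∩ B)' = {1, 2, 3, 4, 5, 6, 7, 8, 9, 12} but A' ∩ B' = {2, 3, 6, 7, 9}. The correct De Morgan law is (A ∩ B)' = A' ∪ B'.


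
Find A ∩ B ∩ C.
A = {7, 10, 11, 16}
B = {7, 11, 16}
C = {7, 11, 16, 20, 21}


A ∩ B = {7, 11, 16}
(A ∩ B) ∩ C = {7, 11, 16}

A ∩ B ∩ C = {7, 11, 16}


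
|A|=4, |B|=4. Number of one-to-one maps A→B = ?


An injection sends each of |A| = 4 inputs to a distinct output in B.
# injections = |B|·(|B|-1)·…·(|B|-|A|+1) = 4! / (4 - 4)!
= 4 × 3 × 2 × 1
= 24

Number of injections = 24


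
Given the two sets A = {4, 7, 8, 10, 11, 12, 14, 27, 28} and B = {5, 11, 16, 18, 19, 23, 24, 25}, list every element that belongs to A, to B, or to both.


A ∪ B = all elements in A or B (or both)
A = {4, 7, 8, 10, 11, 12, 14, 27, 28}
B = {5, 11, 16, 18, 19, 23, 24, 25}
A ∪ B = {4, 5, 7, 8, 10, 11, 12, 14, 16, 18, 19, 23, 24, 25, 27, 28}

A ∪ B = {4, 5, 7, 8, 10, 11, 12, 14, 16, 18, 19, 23, 24, 25, 27, 28}


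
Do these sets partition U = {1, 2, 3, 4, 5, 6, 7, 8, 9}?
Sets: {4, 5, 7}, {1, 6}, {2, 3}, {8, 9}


A partition requires: (1) non-empty parts, (2) pairwise disjoint, (3) union = U
Parts: {4, 5, 7}, {1, 6}, {2, 3}, {8, 9}
Union of parts: {1, 2, 3, 4, 5, 6, 7, 8, 9}
U = {1, 2, 3, 4, 5, 6, 7, 8, 9}
All non-empty? True
Pairwise disjoint? True
Covers U? True

Yes, valid partition


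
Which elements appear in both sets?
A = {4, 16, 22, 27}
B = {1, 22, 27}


A ∩ B = elements in both A and B
A = {4, 16, 22, 27}
B = {1, 22, 27}
A ∩ B = {22, 27}

A ∩ B = {22, 27}


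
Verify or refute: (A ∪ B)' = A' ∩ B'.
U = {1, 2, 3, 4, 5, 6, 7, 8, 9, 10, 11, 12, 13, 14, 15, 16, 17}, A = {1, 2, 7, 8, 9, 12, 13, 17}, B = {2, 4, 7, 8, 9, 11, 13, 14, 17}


LHS: A ∪ B = {1, 2, 4, 7, 8, 9, 11, 12, 13, 14, 17}
(A ∪ B)' = U \ (A ∪ B) = {3, 5, 6, 10, 15, 16}
A' = {3, 4, 5, 6, 10, 11, 14, 15, 16}, B' = {1, 3, 5, 6, 10, 12, 15, 16}
Claimed RHS: A' ∩ B' = {3, 5, 6, 10, 15, 16}
Identity is VALID: LHS = RHS = {3, 5, 6, 10, 15, 16} ✓

Identity is valid. (A ∪ B)' = A' ∩ B' = {3, 5, 6, 10, 15, 16}


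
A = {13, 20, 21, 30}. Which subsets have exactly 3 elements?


|A| = 4, so A has C(4,3) = 4 subsets of size 3.
Enumerate by choosing 3 elements from A at a time:
{13, 20, 21}, {13, 20, 30}, {13, 21, 30}, {20, 21, 30}

3-element subsets (4 total): {13, 20, 21}, {13, 20, 30}, {13, 21, 30}, {20, 21, 30}


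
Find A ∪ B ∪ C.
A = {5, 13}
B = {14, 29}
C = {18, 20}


A ∪ B = {5, 13, 14, 29}
(A ∪ B) ∪ C = {5, 13, 14, 18, 20, 29}

A ∪ B ∪ C = {5, 13, 14, 18, 20, 29}


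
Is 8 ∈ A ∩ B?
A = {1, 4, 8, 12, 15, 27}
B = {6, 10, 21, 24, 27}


A = {1, 4, 8, 12, 15, 27}, B = {6, 10, 21, 24, 27}
A ∩ B = elements in both A and B
A ∩ B = {27}
Checking if 8 ∈ A ∩ B
8 is not in A ∩ B → False

8 ∉ A ∩ B


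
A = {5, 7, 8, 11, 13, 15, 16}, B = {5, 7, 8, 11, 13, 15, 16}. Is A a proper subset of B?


A ⊂ B requires: A ⊆ B AND A ≠ B.
A ⊆ B? Yes
A = B? Yes
A = B, so A is not a PROPER subset.

No, A is not a proper subset of B


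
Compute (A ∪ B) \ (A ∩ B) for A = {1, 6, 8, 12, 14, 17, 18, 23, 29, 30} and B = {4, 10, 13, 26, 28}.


A △ B = (A \ B) ∪ (B \ A) = elements in exactly one of A or B
A \ B = {1, 6, 8, 12, 14, 17, 18, 23, 29, 30}
B \ A = {4, 10, 13, 26, 28}
A △ B = {1, 4, 6, 8, 10, 12, 13, 14, 17, 18, 23, 26, 28, 29, 30}

A △ B = {1, 4, 6, 8, 10, 12, 13, 14, 17, 18, 23, 26, 28, 29, 30}


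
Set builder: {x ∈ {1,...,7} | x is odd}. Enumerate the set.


Checking each candidate:
Condition: odd numbers in {1,...,7}
Result = {1, 3, 5, 7}

{1, 3, 5, 7}


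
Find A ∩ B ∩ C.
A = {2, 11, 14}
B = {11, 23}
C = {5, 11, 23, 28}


A ∩ B = {11}
(A ∩ B) ∩ C = {11}

A ∩ B ∩ C = {11}


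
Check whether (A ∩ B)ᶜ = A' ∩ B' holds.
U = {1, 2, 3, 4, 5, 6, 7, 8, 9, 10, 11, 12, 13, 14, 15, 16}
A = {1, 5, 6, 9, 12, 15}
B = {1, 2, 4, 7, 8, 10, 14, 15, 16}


LHS: A ∩ B = {1, 15}
(A ∩ B)' = U \ (A ∩ B) = {2, 3, 4, 5, 6, 7, 8, 9, 10, 11, 12, 13, 14, 16}
A' = {2, 3, 4, 7, 8, 10, 11, 13, 14, 16}, B' = {3, 5, 6, 9, 11, 12, 13}
Claimed RHS: A' ∩ B' = {3, 11, 13}
Identity is INVALID: LHS = {2, 3, 4, 5, 6, 7, 8, 9, 10, 11, 12, 13, 14, 16} but the RHS claimed here equals {3, 11, 13}. The correct form is (A ∩ B)' = A' ∪ B'.

Identity is invalid: (A ∩ B)' = {2, 3, 4, 5, 6, 7, 8, 9, 10, 11, 12, 13, 14, 16} but A' ∩ B' = {3, 11, 13}. The correct De Morgan law is (A ∩ B)' = A' ∪ B'.


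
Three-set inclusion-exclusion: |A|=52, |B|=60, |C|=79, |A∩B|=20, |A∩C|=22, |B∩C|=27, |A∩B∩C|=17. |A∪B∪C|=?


|A∪B∪C| = |A|+|B|+|C| - |A∩B|-|A∩C|-|B∩C| + |A∩B∩C|
= 52+60+79 - 20-22-27 + 17
= 191 - 69 + 17
= 139

|A ∪ B ∪ C| = 139


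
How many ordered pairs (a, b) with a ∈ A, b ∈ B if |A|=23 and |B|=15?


|A × B| = |A| × |B|
= 23 × 15
= 345

|A × B| = 345


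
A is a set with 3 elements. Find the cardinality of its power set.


Number of subsets = 2^n
= 2^3
= 8

|P(A)| = 8


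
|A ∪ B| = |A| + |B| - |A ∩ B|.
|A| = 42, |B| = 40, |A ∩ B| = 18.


|A ∪ B| = |A| + |B| - |A ∩ B|
= 42 + 40 - 18
= 64

|A ∪ B| = 64


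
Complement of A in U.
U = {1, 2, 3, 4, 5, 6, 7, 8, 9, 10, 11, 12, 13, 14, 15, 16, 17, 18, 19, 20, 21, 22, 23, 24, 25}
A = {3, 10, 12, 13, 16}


Aᶜ = U \ A = elements in U but not in A
U = {1, 2, 3, 4, 5, 6, 7, 8, 9, 10, 11, 12, 13, 14, 15, 16, 17, 18, 19, 20, 21, 22, 23, 24, 25}
A = {3, 10, 12, 13, 16}
Aᶜ = {1, 2, 4, 5, 6, 7, 8, 9, 11, 14, 15, 17, 18, 19, 20, 21, 22, 23, 24, 25}

Aᶜ = {1, 2, 4, 5, 6, 7, 8, 9, 11, 14, 15, 17, 18, 19, 20, 21, 22, 23, 24, 25}


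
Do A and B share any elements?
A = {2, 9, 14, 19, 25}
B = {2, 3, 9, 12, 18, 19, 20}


Disjoint means A ∩ B = ∅.
A ∩ B = {2, 9, 19}
A ∩ B ≠ ∅, so A and B are NOT disjoint.

Yes — A and B share the element(s) of A ∩ B = {2, 9, 19}, so they are not disjoint


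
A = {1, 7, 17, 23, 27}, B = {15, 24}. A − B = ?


A \ B = elements in A but not in B
A = {1, 7, 17, 23, 27}
B = {15, 24}
Remove from A any elements in B
A \ B = {1, 7, 17, 23, 27}

A \ B = {1, 7, 17, 23, 27}


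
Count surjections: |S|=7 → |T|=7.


n = |S| = 7, k = |T| = 7. Surjections via inclusion-exclusion:
S(n,k) = Σ(-1)^i × C(k,i) × (k-i)^n, i=0 to k
i=0: (-1)^0×C(7,0)×7^7 = 823543
i=1: (-1)^1×C(7,1)×6^7 = -1959552
i=2: (-1)^2×C(7,2)×5^7 = 1640625
i=3: (-1)^3×C(7,3)×4^7 = -573440
i=4: (-1)^4×C(7,4)×3^7 = 76545
i=5: (-1)^5×C(7,5)×2^7 = -2688
i=6: (-1)^6×C(7,6)×1^7 = 7
i=7: (-1)^7×C(7,7)×0^7 = 0
Total = 5040

Number of surjections = 5040


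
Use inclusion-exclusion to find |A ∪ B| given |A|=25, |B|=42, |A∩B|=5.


|A ∪ B| = |A| + |B| - |A ∩ B|
= 25 + 42 - 5
= 62

|A ∪ B| = 62


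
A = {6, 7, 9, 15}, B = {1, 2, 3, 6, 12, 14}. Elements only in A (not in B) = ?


A = {6, 7, 9, 15}
B = {1, 2, 3, 6, 12, 14}
Region: only in A (not in B)
Elements: {7, 9, 15}

Elements only in A (not in B): {7, 9, 15}


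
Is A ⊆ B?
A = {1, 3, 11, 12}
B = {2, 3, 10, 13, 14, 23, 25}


A ⊆ B means every element of A is in B.
Elements in A not in B: {1, 11, 12}
So A ⊄ B.

No, A ⊄ B


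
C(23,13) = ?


C(n,k) = n! / (k!(n-k)!)
C(23,13) = 23! / (13!10!)
= 1144066

C(23,13) = 1144066


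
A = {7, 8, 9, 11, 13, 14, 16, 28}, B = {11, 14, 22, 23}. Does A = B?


Two sets are equal iff they have exactly the same elements.
A = {7, 8, 9, 11, 13, 14, 16, 28}
B = {11, 14, 22, 23}
Differences: {7, 8, 9, 13, 16, 22, 23, 28}
A ≠ B

No, A ≠ B


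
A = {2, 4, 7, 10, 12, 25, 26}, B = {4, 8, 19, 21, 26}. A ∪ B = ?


A ∪ B = all elements in A or B (or both)
A = {2, 4, 7, 10, 12, 25, 26}
B = {4, 8, 19, 21, 26}
A ∪ B = {2, 4, 7, 8, 10, 12, 19, 21, 25, 26}

A ∪ B = {2, 4, 7, 8, 10, 12, 19, 21, 25, 26}


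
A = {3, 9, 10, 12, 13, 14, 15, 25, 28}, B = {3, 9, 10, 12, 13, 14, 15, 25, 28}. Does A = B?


Two sets are equal iff they have exactly the same elements.
A = {3, 9, 10, 12, 13, 14, 15, 25, 28}
B = {3, 9, 10, 12, 13, 14, 15, 25, 28}
Same elements → A = B

Yes, A = B


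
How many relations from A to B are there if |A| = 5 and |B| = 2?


A relation from A to B is any subset of A × B.
|A × B| = 5 × 2 = 10
# relations = 2^|A × B| = 2^10 = 1024

Number of relations = 1024


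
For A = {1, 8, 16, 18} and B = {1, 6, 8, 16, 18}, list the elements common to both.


A ∩ B = elements in both A and B
A = {1, 8, 16, 18}
B = {1, 6, 8, 16, 18}
A ∩ B = {1, 8, 16, 18}

A ∩ B = {1, 8, 16, 18}


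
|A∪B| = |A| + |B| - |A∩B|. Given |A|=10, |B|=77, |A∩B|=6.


|A ∪ B| = |A| + |B| - |A ∩ B|
= 10 + 77 - 6
= 81

|A ∪ B| = 81


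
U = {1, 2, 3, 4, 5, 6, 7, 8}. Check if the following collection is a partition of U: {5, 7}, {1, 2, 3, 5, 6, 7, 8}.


A partition requires: (1) non-empty parts, (2) pairwise disjoint, (3) union = U
Parts: {5, 7}, {1, 2, 3, 5, 6, 7, 8}
Union of parts: {1, 2, 3, 5, 6, 7, 8}
U = {1, 2, 3, 4, 5, 6, 7, 8}
All non-empty? True
Pairwise disjoint? False
Covers U? False

No, not a valid partition


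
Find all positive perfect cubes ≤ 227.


Checking each candidate:
Condition: positive perfect cubes ≤ 227
Result = {1, 8, 27, 64, 125, 216}

{1, 8, 27, 64, 125, 216}


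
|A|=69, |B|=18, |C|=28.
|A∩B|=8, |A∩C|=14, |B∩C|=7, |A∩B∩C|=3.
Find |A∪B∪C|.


|A∪B∪C| = |A|+|B|+|C| - |A∩B|-|A∩C|-|B∩C| + |A∩B∩C|
= 69+18+28 - 8-14-7 + 3
= 115 - 29 + 3
= 89

|A ∪ B ∪ C| = 89


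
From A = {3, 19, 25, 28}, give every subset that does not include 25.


A subset of A that omits 25 is a subset of A \ {25}, so there are 2^(n-1) = 2^3 = 8 of them.
Subsets excluding 25: ∅, {3}, {19}, {28}, {3, 19}, {3, 28}, {19, 28}, {3, 19, 28}

Subsets excluding 25 (8 total): ∅, {3}, {19}, {28}, {3, 19}, {3, 28}, {19, 28}, {3, 19, 28}


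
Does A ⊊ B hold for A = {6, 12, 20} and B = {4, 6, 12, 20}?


A ⊂ B requires: A ⊆ B AND A ≠ B.
A ⊆ B? Yes
A = B? No
A ⊂ B: Yes (A is a proper subset of B)

Yes, A ⊂ B


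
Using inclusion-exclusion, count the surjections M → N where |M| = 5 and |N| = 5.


n = |M| = 5, k = |N| = 5. Surjections via inclusion-exclusion:
S(n,k) = Σ(-1)^i × C(k,i) × (k-i)^n, i=0 to k
i=0: (-1)^0×C(5,0)×5^5 = 3125
i=1: (-1)^1×C(5,1)×4^5 = -5120
i=2: (-1)^2×C(5,2)×3^5 = 2430
i=3: (-1)^3×C(5,3)×2^5 = -320
i=4: (-1)^4×C(5,4)×1^5 = 5
i=5: (-1)^5×C(5,5)×0^5 = 0
Total = 120

Number of surjections = 120


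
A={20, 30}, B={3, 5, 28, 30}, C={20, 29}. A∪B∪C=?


A ∪ B = {3, 5, 20, 28, 30}
(A ∪ B) ∪ C = {3, 5, 20, 28, 29, 30}

A ∪ B ∪ C = {3, 5, 20, 28, 29, 30}


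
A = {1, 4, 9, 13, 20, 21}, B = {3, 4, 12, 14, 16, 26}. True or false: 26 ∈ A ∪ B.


A = {1, 4, 9, 13, 20, 21}, B = {3, 4, 12, 14, 16, 26}
A ∪ B = all elements in A or B
A ∪ B = {1, 3, 4, 9, 12, 13, 14, 16, 20, 21, 26}
Checking if 26 ∈ A ∪ B
26 is in A ∪ B → True

26 ∈ A ∪ B


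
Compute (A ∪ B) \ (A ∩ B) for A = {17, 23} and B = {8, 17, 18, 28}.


A △ B = (A \ B) ∪ (B \ A) = elements in exactly one of A or B
A \ B = {23}
B \ A = {8, 18, 28}
A △ B = {8, 18, 23, 28}

A △ B = {8, 18, 23, 28}


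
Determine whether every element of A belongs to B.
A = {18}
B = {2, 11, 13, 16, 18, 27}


A ⊆ B means every element of A is in B.
All elements of A are in B.
So A ⊆ B.

Yes, A ⊆ B


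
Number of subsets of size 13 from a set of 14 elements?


C(n,k) = n! / (k!(n-k)!)
C(14,13) = 14! / (13!1!)
= 14

C(14,13) = 14


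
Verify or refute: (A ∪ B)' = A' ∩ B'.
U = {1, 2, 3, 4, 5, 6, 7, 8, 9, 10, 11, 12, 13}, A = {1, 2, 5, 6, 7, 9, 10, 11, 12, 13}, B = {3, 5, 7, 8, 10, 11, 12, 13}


LHS: A ∪ B = {1, 2, 3, 5, 6, 7, 8, 9, 10, 11, 12, 13}
(A ∪ B)' = U \ (A ∪ B) = {4}
A' = {3, 4, 8}, B' = {1, 2, 4, 6, 9}
Claimed RHS: A' ∩ B' = {4}
Identity is VALID: LHS = RHS = {4} ✓

Identity is valid. (A ∪ B)' = A' ∩ B' = {4}


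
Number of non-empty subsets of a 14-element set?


Total subsets = 2^n = 2^14 = 16384
Non-empty subsets exclude the empty set: 2^n - 1
= 16384 - 1
= 16383

Number of non-empty subsets = 16383


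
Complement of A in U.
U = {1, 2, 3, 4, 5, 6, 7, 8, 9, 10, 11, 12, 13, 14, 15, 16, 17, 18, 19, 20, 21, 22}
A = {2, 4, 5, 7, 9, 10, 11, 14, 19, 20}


Aᶜ = U \ A = elements in U but not in A
U = {1, 2, 3, 4, 5, 6, 7, 8, 9, 10, 11, 12, 13, 14, 15, 16, 17, 18, 19, 20, 21, 22}
A = {2, 4, 5, 7, 9, 10, 11, 14, 19, 20}
Aᶜ = {1, 3, 6, 8, 12, 13, 15, 16, 17, 18, 21, 22}

Aᶜ = {1, 3, 6, 8, 12, 13, 15, 16, 17, 18, 21, 22}


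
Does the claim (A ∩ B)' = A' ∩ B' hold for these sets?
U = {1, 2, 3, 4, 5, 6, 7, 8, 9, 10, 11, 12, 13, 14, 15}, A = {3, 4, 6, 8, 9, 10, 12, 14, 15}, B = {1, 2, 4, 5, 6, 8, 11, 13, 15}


LHS: A ∩ B = {4, 6, 8, 15}
(A ∩ B)' = U \ (A ∩ B) = {1, 2, 3, 5, 7, 9, 10, 11, 12, 13, 14}
A' = {1, 2, 5, 7, 11, 13}, B' = {3, 7, 9, 10, 12, 14}
Claimed RHS: A' ∩ B' = {7}
Identity is INVALID: LHS = {1, 2, 3, 5, 7, 9, 10, 11, 12, 13, 14} but the RHS claimed here equals {7}. The correct form is (A ∩ B)' = A' ∪ B'.

Identity is invalid: (A ∩ B)' = {1, 2, 3, 5, 7, 9, 10, 11, 12, 13, 14} but A' ∩ B' = {7}. The correct De Morgan law is (A ∩ B)' = A' ∪ B'.


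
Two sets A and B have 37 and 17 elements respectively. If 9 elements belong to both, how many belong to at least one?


|A ∪ B| = |A| + |B| - |A ∩ B|
= 37 + 17 - 9
= 45

|A ∪ B| = 45


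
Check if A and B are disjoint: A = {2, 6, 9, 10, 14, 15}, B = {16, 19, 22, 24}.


Disjoint means A ∩ B = ∅.
A ∩ B = ∅
A ∩ B = ∅, so A and B are disjoint.

Yes, A and B are disjoint


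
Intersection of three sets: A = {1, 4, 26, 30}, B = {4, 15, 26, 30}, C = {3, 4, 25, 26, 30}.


A ∩ B = {4, 26, 30}
(A ∩ B) ∩ C = {4, 26, 30}

A ∩ B ∩ C = {4, 26, 30}


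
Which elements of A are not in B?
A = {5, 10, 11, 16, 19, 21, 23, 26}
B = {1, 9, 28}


A \ B = elements in A but not in B
A = {5, 10, 11, 16, 19, 21, 23, 26}
B = {1, 9, 28}
Remove from A any elements in B
A \ B = {5, 10, 11, 16, 19, 21, 23, 26}

A \ B = {5, 10, 11, 16, 19, 21, 23, 26}


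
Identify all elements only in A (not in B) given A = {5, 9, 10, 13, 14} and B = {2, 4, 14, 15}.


A = {5, 9, 10, 13, 14}
B = {2, 4, 14, 15}
Region: only in A (not in B)
Elements: {5, 9, 10, 13}

Elements only in A (not in B): {5, 9, 10, 13}


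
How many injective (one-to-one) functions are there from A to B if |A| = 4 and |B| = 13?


An injection sends each of |A| = 4 inputs to a distinct output in B.
# injections = |B|·(|B|-1)·…·(|B|-|A|+1) = 13! / (13 - 4)!
= 13 × 12 × 11 × 10
= 17160

Number of injections = 17160


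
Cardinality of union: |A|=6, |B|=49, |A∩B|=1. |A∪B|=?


|A ∪ B| = |A| + |B| - |A ∩ B|
= 6 + 49 - 1
= 54

|A ∪ B| = 54


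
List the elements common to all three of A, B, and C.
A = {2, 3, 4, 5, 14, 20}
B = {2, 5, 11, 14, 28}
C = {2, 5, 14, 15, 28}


A ∩ B = {2, 5, 14}
(A ∩ B) ∩ C = {2, 5, 14}

A ∩ B ∩ C = {2, 5, 14}


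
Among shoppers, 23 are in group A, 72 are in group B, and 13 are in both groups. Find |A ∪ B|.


|A ∪ B| = |A| + |B| - |A ∩ B|
= 23 + 72 - 13
= 82

|A ∪ B| = 82


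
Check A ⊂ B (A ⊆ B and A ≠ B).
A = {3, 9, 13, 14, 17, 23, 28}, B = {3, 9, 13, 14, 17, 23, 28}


A ⊂ B requires: A ⊆ B AND A ≠ B.
A ⊆ B? Yes
A = B? Yes
A = B, so A is not a PROPER subset.

No, A is not a proper subset of B


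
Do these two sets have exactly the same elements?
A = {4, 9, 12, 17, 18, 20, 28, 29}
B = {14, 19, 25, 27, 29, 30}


Two sets are equal iff they have exactly the same elements.
A = {4, 9, 12, 17, 18, 20, 28, 29}
B = {14, 19, 25, 27, 29, 30}
Differences: {4, 9, 12, 14, 17, 18, 19, 20, 25, 27, 28, 30}
A ≠ B

No, A ≠ B


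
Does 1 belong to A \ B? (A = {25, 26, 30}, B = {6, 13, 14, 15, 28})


A = {25, 26, 30}, B = {6, 13, 14, 15, 28}
A \ B = elements in A but not in B
A \ B = {25, 26, 30}
Checking if 1 ∈ A \ B
1 is not in A \ B → False

1 ∉ A \ B


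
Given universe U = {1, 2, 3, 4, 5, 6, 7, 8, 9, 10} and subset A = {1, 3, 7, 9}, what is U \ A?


Aᶜ = U \ A = elements in U but not in A
U = {1, 2, 3, 4, 5, 6, 7, 8, 9, 10}
A = {1, 3, 7, 9}
Aᶜ = {2, 4, 5, 6, 8, 10}

Aᶜ = {2, 4, 5, 6, 8, 10}


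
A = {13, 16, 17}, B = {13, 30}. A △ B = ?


A △ B = (A \ B) ∪ (B \ A) = elements in exactly one of A or B
A \ B = {16, 17}
B \ A = {30}
A △ B = {16, 17, 30}

A △ B = {16, 17, 30}


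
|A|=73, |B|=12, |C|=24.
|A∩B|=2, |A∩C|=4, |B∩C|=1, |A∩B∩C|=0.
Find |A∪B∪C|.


|A∪B∪C| = |A|+|B|+|C| - |A∩B|-|A∩C|-|B∩C| + |A∩B∩C|
= 73+12+24 - 2-4-1 + 0
= 109 - 7 + 0
= 102

|A ∪ B ∪ C| = 102


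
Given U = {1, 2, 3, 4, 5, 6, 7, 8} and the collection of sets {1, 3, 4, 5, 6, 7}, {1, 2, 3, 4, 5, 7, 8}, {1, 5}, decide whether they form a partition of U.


A partition requires: (1) non-empty parts, (2) pairwise disjoint, (3) union = U
Parts: {1, 3, 4, 5, 6, 7}, {1, 2, 3, 4, 5, 7, 8}, {1, 5}
Union of parts: {1, 2, 3, 4, 5, 6, 7, 8}
U = {1, 2, 3, 4, 5, 6, 7, 8}
All non-empty? True
Pairwise disjoint? False
Covers U? True

No, not a valid partition


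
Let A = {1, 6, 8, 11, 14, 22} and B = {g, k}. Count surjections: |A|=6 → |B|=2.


n = |A| = 6, k = |B| = 2. Surjections via inclusion-exclusion:
S(n,k) = Σ(-1)^i × C(k,i) × (k-i)^n, i=0 to k
i=0: (-1)^0×C(2,0)×2^6 = 64
i=1: (-1)^1×C(2,1)×1^6 = -2
i=2: (-1)^2×C(2,2)×0^6 = 0
Total = 62

Number of surjections = 62


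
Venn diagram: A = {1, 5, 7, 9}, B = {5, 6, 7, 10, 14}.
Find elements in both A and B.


A = {1, 5, 7, 9}
B = {5, 6, 7, 10, 14}
Region: in both A and B
Elements: {5, 7}

Elements in both A and B: {5, 7}


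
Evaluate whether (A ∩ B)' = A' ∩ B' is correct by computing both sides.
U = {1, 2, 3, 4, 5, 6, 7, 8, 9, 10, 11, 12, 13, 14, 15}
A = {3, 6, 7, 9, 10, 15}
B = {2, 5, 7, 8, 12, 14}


LHS: A ∩ B = {7}
(A ∩ B)' = U \ (A ∩ B) = {1, 2, 3, 4, 5, 6, 8, 9, 10, 11, 12, 13, 14, 15}
A' = {1, 2, 4, 5, 8, 11, 12, 13, 14}, B' = {1, 3, 4, 6, 9, 10, 11, 13, 15}
Claimed RHS: A' ∩ B' = {1, 4, 11, 13}
Identity is INVALID: LHS = {1, 2, 3, 4, 5, 6, 8, 9, 10, 11, 12, 13, 14, 15} but the RHS claimed here equals {1, 4, 11, 13}. The correct form is (A ∩ B)' = A' ∪ B'.

Identity is invalid: (A ∩ B)' = {1, 2, 3, 4, 5, 6, 8, 9, 10, 11, 12, 13, 14, 15} but A' ∩ B' = {1, 4, 11, 13}. The correct De Morgan law is (A ∩ B)' = A' ∪ B'.


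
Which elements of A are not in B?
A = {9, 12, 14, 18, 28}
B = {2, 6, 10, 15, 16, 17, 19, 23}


A \ B = elements in A but not in B
A = {9, 12, 14, 18, 28}
B = {2, 6, 10, 15, 16, 17, 19, 23}
Remove from A any elements in B
A \ B = {9, 12, 14, 18, 28}

A \ B = {9, 12, 14, 18, 28}


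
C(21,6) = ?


C(n,k) = n! / (k!(n-k)!)
C(21,6) = 21! / (6!15!)
= 54264

C(21,6) = 54264


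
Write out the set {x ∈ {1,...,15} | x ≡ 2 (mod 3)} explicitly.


Checking each candidate:
Condition: x in {1,...,15} with x ≡ 2 (mod 3)
Result = {2, 5, 8, 11, 14}

{2, 5, 8, 11, 14}


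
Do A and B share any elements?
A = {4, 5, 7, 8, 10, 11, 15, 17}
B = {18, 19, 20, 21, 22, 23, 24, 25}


Disjoint means A ∩ B = ∅.
A ∩ B = ∅
A ∩ B = ∅, so A and B are disjoint.

No — A and B share no elements (A ∩ B = ∅), so they are disjoint


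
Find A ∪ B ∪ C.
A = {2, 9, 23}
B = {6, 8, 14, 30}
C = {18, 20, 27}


A ∪ B = {2, 6, 8, 9, 14, 23, 30}
(A ∪ B) ∪ C = {2, 6, 8, 9, 14, 18, 20, 23, 27, 30}

A ∪ B ∪ C = {2, 6, 8, 9, 14, 18, 20, 23, 27, 30}


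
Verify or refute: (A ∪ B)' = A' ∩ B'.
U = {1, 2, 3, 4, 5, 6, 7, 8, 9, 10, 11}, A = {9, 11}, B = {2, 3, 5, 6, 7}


LHS: A ∪ B = {2, 3, 5, 6, 7, 9, 11}
(A ∪ B)' = U \ (A ∪ B) = {1, 4, 8, 10}
A' = {1, 2, 3, 4, 5, 6, 7, 8, 10}, B' = {1, 4, 8, 9, 10, 11}
Claimed RHS: A' ∩ B' = {1, 4, 8, 10}
Identity is VALID: LHS = RHS = {1, 4, 8, 10} ✓

Identity is valid. (A ∪ B)' = A' ∩ B' = {1, 4, 8, 10}


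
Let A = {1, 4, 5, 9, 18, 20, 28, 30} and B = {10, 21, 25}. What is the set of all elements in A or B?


A ∪ B = all elements in A or B (or both)
A = {1, 4, 5, 9, 18, 20, 28, 30}
B = {10, 21, 25}
A ∪ B = {1, 4, 5, 9, 10, 18, 20, 21, 25, 28, 30}

A ∪ B = {1, 4, 5, 9, 10, 18, 20, 21, 25, 28, 30}


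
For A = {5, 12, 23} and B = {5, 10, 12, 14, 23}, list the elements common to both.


A ∩ B = elements in both A and B
A = {5, 12, 23}
B = {5, 10, 12, 14, 23}
A ∩ B = {5, 12, 23}

A ∩ B = {5, 12, 23}


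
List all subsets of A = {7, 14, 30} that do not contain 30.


A subset of A that omits 30 is a subset of A \ {30}, so there are 2^(n-1) = 2^2 = 4 of them.
Subsets excluding 30: ∅, {7}, {14}, {7, 14}

Subsets excluding 30 (4 total): ∅, {7}, {14}, {7, 14}


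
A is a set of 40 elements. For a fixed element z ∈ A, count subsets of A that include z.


Subsets of A containing z correspond to subsets of A \ {z}, which has 39 elements.
Count = 2^(n-1) = 2^39
= 549755813888

Number of subsets containing z = 549755813888


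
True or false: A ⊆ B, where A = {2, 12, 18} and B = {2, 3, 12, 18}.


A ⊆ B means every element of A is in B.
All elements of A are in B.
So A ⊆ B.

Yes, A ⊆ B


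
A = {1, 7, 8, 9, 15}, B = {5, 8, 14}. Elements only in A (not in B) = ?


A = {1, 7, 8, 9, 15}
B = {5, 8, 14}
Region: only in A (not in B)
Elements: {1, 7, 9, 15}

Elements only in A (not in B): {1, 7, 9, 15}


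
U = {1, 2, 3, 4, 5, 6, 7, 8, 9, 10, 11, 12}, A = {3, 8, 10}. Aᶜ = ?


Aᶜ = U \ A = elements in U but not in A
U = {1, 2, 3, 4, 5, 6, 7, 8, 9, 10, 11, 12}
A = {3, 8, 10}
Aᶜ = {1, 2, 4, 5, 6, 7, 9, 11, 12}

Aᶜ = {1, 2, 4, 5, 6, 7, 9, 11, 12}


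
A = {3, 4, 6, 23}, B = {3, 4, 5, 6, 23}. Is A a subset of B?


A ⊆ B means every element of A is in B.
All elements of A are in B.
So A ⊆ B.

Yes, A ⊆ B


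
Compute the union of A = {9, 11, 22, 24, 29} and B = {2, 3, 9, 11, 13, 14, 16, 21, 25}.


A ∪ B = all elements in A or B (or both)
A = {9, 11, 22, 24, 29}
B = {2, 3, 9, 11, 13, 14, 16, 21, 25}
A ∪ B = {2, 3, 9, 11, 13, 14, 16, 21, 22, 24, 25, 29}

A ∪ B = {2, 3, 9, 11, 13, 14, 16, 21, 22, 24, 25, 29}


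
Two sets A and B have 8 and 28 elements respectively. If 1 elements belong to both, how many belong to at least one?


|A ∪ B| = |A| + |B| - |A ∩ B|
= 8 + 28 - 1
= 35

|A ∪ B| = 35


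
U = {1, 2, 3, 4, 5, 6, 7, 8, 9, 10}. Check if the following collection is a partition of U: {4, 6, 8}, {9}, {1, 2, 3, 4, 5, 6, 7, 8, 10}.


A partition requires: (1) non-empty parts, (2) pairwise disjoint, (3) union = U
Parts: {4, 6, 8}, {9}, {1, 2, 3, 4, 5, 6, 7, 8, 10}
Union of parts: {1, 2, 3, 4, 5, 6, 7, 8, 9, 10}
U = {1, 2, 3, 4, 5, 6, 7, 8, 9, 10}
All non-empty? True
Pairwise disjoint? False
Covers U? True

No, not a valid partition


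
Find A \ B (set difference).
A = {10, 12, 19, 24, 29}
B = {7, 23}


A \ B = elements in A but not in B
A = {10, 12, 19, 24, 29}
B = {7, 23}
Remove from A any elements in B
A \ B = {10, 12, 19, 24, 29}

A \ B = {10, 12, 19, 24, 29}


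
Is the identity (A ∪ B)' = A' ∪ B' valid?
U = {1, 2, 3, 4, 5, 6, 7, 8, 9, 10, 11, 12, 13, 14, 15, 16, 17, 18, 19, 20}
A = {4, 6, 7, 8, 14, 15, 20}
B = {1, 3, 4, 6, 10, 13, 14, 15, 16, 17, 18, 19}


LHS: A ∪ B = {1, 3, 4, 6, 7, 8, 10, 13, 14, 15, 16, 17, 18, 19, 20}
(A ∪ B)' = U \ (A ∪ B) = {2, 5, 9, 11, 12}
A' = {1, 2, 3, 5, 9, 10, 11, 12, 13, 16, 17, 18, 19}, B' = {2, 5, 7, 8, 9, 11, 12, 20}
Claimed RHS: A' ∪ B' = {1, 2, 3, 5, 7, 8, 9, 10, 11, 12, 13, 16, 17, 18, 19, 20}
Identity is INVALID: LHS = {2, 5, 9, 11, 12} but the RHS claimed here equals {1, 2, 3, 5, 7, 8, 9, 10, 11, 12, 13, 16, 17, 18, 19, 20}. The correct form is (A ∪ B)' = A' ∩ B'.

Identity is invalid: (A ∪ B)' = {2, 5, 9, 11, 12} but A' ∪ B' = {1, 2, 3, 5, 7, 8, 9, 10, 11, 12, 13, 16, 17, 18, 19, 20}. The correct De Morgan law is (A ∪ B)' = A' ∩ B'.


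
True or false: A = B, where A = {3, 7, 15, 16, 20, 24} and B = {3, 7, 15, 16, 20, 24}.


Two sets are equal iff they have exactly the same elements.
A = {3, 7, 15, 16, 20, 24}
B = {3, 7, 15, 16, 20, 24}
Same elements → A = B

Yes, A = B


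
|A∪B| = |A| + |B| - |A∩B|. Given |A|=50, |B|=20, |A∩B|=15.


|A ∪ B| = |A| + |B| - |A ∩ B|
= 50 + 20 - 15
= 55

|A ∪ B| = 55


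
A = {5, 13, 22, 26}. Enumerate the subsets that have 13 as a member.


A subset of A contains 13 iff the remaining 3 elements form any subset of A \ {13}.
Count: 2^(n-1) = 2^3 = 8
Subsets containing 13: {13}, {5, 13}, {13, 22}, {13, 26}, {5, 13, 22}, {5, 13, 26}, {13, 22, 26}, {5, 13, 22, 26}

Subsets containing 13 (8 total): {13}, {5, 13}, {13, 22}, {13, 26}, {5, 13, 22}, {5, 13, 26}, {13, 22, 26}, {5, 13, 22, 26}


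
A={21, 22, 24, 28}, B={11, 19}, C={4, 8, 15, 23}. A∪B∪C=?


A ∪ B = {11, 19, 21, 22, 24, 28}
(A ∪ B) ∪ C = {4, 8, 11, 15, 19, 21, 22, 23, 24, 28}

A ∪ B ∪ C = {4, 8, 11, 15, 19, 21, 22, 23, 24, 28}


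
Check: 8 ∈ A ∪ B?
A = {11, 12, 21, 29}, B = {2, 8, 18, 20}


A = {11, 12, 21, 29}, B = {2, 8, 18, 20}
A ∪ B = all elements in A or B
A ∪ B = {2, 8, 11, 12, 18, 20, 21, 29}
Checking if 8 ∈ A ∪ B
8 is in A ∪ B → True

8 ∈ A ∪ B


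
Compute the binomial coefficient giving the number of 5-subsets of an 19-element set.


C(n,k) = n! / (k!(n-k)!)
C(19,5) = 19! / (5!14!)
= 11628

C(19,5) = 11628


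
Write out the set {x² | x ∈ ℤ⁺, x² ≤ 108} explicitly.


Checking each candidate:
Condition: positive perfect squares ≤ 108
Result = {1, 4, 9, 16, 25, 36, 49, 64, 81, 100}

{1, 4, 9, 16, 25, 36, 49, 64, 81, 100}


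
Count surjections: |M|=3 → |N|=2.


n = |M| = 3, k = |N| = 2. Surjections via inclusion-exclusion:
S(n,k) = Σ(-1)^i × C(k,i) × (k-i)^n, i=0 to k
i=0: (-1)^0×C(2,0)×2^3 = 8
i=1: (-1)^1×C(2,1)×1^3 = -2
i=2: (-1)^2×C(2,2)×0^3 = 0
Total = 6

Number of surjections = 6


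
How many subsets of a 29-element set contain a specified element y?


Subsets of A containing y correspond to subsets of A \ {y}, which has 28 elements.
Count = 2^(n-1) = 2^28
= 268435456

Number of subsets containing y = 268435456


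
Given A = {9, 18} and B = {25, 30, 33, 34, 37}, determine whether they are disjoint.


Disjoint means A ∩ B = ∅.
A ∩ B = ∅
A ∩ B = ∅, so A and B are disjoint.

Yes, A and B are disjoint


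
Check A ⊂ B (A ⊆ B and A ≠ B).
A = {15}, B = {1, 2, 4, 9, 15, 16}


A ⊂ B requires: A ⊆ B AND A ≠ B.
A ⊆ B? Yes
A = B? No
A ⊂ B: Yes (A is a proper subset of B)

Yes, A ⊂ B


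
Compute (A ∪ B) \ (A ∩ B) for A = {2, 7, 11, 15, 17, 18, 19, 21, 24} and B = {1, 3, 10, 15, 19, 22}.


A △ B = (A \ B) ∪ (B \ A) = elements in exactly one of A or B
A \ B = {2, 7, 11, 17, 18, 21, 24}
B \ A = {1, 3, 10, 22}
A △ B = {1, 2, 3, 7, 10, 11, 17, 18, 21, 22, 24}

A △ B = {1, 2, 3, 7, 10, 11, 17, 18, 21, 22, 24}


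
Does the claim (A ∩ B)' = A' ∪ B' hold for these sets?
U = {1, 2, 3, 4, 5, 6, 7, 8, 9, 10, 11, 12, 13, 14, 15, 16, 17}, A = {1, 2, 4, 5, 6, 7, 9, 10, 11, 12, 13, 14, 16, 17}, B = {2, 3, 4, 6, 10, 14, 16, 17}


LHS: A ∩ B = {2, 4, 6, 10, 14, 16, 17}
(A ∩ B)' = U \ (A ∩ B) = {1, 3, 5, 7, 8, 9, 11, 12, 13, 15}
A' = {3, 8, 15}, B' = {1, 5, 7, 8, 9, 11, 12, 13, 15}
Claimed RHS: A' ∪ B' = {1, 3, 5, 7, 8, 9, 11, 12, 13, 15}
Identity is VALID: LHS = RHS = {1, 3, 5, 7, 8, 9, 11, 12, 13, 15} ✓

Identity is valid. (A ∩ B)' = A' ∪ B' = {1, 3, 5, 7, 8, 9, 11, 12, 13, 15}


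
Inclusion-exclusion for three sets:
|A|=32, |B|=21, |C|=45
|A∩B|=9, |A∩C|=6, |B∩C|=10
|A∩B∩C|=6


|A∪B∪C| = |A|+|B|+|C| - |A∩B|-|A∩C|-|B∩C| + |A∩B∩C|
= 32+21+45 - 9-6-10 + 6
= 98 - 25 + 6
= 79

|A ∪ B ∪ C| = 79


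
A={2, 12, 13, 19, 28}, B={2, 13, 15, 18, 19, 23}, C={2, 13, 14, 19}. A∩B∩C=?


A ∩ B = {2, 13, 19}
(A ∩ B) ∩ C = {2, 13, 19}

A ∩ B ∩ C = {2, 13, 19}


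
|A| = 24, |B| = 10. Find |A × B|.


|A × B| = |A| × |B|
= 24 × 10
= 240

|A × B| = 240


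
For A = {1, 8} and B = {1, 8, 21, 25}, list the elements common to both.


A ∩ B = elements in both A and B
A = {1, 8}
B = {1, 8, 21, 25}
A ∩ B = {1, 8}

A ∩ B = {1, 8}


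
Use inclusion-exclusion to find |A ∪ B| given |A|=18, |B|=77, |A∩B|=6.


|A ∪ B| = |A| + |B| - |A ∩ B|
= 18 + 77 - 6
= 89

|A ∪ B| = 89


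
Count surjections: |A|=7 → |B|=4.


n = |A| = 7, k = |B| = 4. Surjections via inclusion-exclusion:
S(n,k) = Σ(-1)^i × C(k,i) × (k-i)^n, i=0 to k
i=0: (-1)^0×C(4,0)×4^7 = 16384
i=1: (-1)^1×C(4,1)×3^7 = -8748
i=2: (-1)^2×C(4,2)×2^7 = 768
i=3: (-1)^3×C(4,3)×1^7 = -4
i=4: (-1)^4×C(4,4)×0^7 = 0
Total = 8400

Number of surjections = 8400


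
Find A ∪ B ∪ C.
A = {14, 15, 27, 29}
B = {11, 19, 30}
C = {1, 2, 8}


A ∪ B = {11, 14, 15, 19, 27, 29, 30}
(A ∪ B) ∪ C = {1, 2, 8, 11, 14, 15, 19, 27, 29, 30}

A ∪ B ∪ C = {1, 2, 8, 11, 14, 15, 19, 27, 29, 30}


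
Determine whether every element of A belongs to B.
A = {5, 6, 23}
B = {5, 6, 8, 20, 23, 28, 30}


A ⊆ B means every element of A is in B.
All elements of A are in B.
So A ⊆ B.

Yes, A ⊆ B


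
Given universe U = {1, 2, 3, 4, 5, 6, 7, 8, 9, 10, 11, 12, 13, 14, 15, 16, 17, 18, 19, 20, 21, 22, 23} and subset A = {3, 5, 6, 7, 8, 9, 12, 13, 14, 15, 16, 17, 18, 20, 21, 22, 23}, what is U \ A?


Aᶜ = U \ A = elements in U but not in A
U = {1, 2, 3, 4, 5, 6, 7, 8, 9, 10, 11, 12, 13, 14, 15, 16, 17, 18, 19, 20, 21, 22, 23}
A = {3, 5, 6, 7, 8, 9, 12, 13, 14, 15, 16, 17, 18, 20, 21, 22, 23}
Aᶜ = {1, 2, 4, 10, 11, 19}

Aᶜ = {1, 2, 4, 10, 11, 19}


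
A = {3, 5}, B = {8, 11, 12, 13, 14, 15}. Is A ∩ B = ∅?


Disjoint means A ∩ B = ∅.
A ∩ B = ∅
A ∩ B = ∅, so A and B are disjoint.

Yes, A and B are disjoint


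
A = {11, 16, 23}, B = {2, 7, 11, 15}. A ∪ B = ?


A ∪ B = all elements in A or B (or both)
A = {11, 16, 23}
B = {2, 7, 11, 15}
A ∪ B = {2, 7, 11, 15, 16, 23}

A ∪ B = {2, 7, 11, 15, 16, 23}


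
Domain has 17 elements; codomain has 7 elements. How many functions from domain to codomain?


Each of |A| = 17 inputs maps to any of |B| = 7 outputs.
# functions = |B|^|A| = 7^17
= 232630513987207

Number of functions = 232630513987207


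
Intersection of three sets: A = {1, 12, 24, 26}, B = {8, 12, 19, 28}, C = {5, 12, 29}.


A ∩ B = {12}
(A ∩ B) ∩ C = {12}

A ∩ B ∩ C = {12}


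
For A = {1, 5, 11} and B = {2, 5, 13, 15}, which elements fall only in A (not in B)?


A = {1, 5, 11}
B = {2, 5, 13, 15}
Region: only in A (not in B)
Elements: {1, 11}

Elements only in A (not in B): {1, 11}


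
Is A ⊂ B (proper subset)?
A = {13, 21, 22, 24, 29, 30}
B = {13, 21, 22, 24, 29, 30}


A ⊂ B requires: A ⊆ B AND A ≠ B.
A ⊆ B? Yes
A = B? Yes
A = B, so A is not a PROPER subset.

No, A is not a proper subset of B


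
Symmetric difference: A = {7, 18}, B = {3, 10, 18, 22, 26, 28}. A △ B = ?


A △ B = (A \ B) ∪ (B \ A) = elements in exactly one of A or B
A \ B = {7}
B \ A = {3, 10, 22, 26, 28}
A △ B = {3, 7, 10, 22, 26, 28}

A △ B = {3, 7, 10, 22, 26, 28}


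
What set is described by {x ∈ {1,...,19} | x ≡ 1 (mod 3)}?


Checking each candidate:
Condition: x in {1,...,19} with x ≡ 1 (mod 3)
Result = {1, 4, 7, 10, 13, 16, 19}

{1, 4, 7, 10, 13, 16, 19}


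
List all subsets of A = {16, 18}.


|A| = 2, so |P(A)| = 2^2 = 4
Enumerate subsets by cardinality (0 to 2):
∅, {16}, {18}, {16, 18}

P(A) has 4 subsets: ∅, {16}, {18}, {16, 18}


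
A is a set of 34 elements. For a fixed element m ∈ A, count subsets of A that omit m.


Subsets of A avoiding m are subsets of A \ {m}, which has 33 elements.
Count = 2^(n-1) = 2^33
= 8589934592

Number of subsets avoiding m = 8589934592


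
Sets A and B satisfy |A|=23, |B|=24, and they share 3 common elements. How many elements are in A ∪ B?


|A ∪ B| = |A| + |B| - |A ∩ B|
= 23 + 24 - 3
= 44

|A ∪ B| = 44


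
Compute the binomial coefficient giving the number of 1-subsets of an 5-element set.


C(n,k) = n! / (k!(n-k)!)
C(5,1) = 5! / (1!4!)
= 5

C(5,1) = 5


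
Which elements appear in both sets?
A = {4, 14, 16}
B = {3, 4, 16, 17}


A ∩ B = elements in both A and B
A = {4, 14, 16}
B = {3, 4, 16, 17}
A ∩ B = {4, 16}

A ∩ B = {4, 16}


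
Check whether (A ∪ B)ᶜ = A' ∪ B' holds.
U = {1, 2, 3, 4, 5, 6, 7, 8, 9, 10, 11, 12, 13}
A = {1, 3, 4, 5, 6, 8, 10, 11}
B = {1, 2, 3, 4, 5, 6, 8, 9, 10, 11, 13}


LHS: A ∪ B = {1, 2, 3, 4, 5, 6, 8, 9, 10, 11, 13}
(A ∪ B)' = U \ (A ∪ B) = {7, 12}
A' = {2, 7, 9, 12, 13}, B' = {7, 12}
Claimed RHS: A' ∪ B' = {2, 7, 9, 12, 13}
Identity is INVALID: LHS = {7, 12} but the RHS claimed here equals {2, 7, 9, 12, 13}. The correct form is (A ∪ B)' = A' ∩ B'.

Identity is invalid: (A ∪ B)' = {7, 12} but A' ∪ B' = {2, 7, 9, 12, 13}. The correct De Morgan law is (A ∪ B)' = A' ∩ B'.


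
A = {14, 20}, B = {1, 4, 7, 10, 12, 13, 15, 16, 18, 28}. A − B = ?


A \ B = elements in A but not in B
A = {14, 20}
B = {1, 4, 7, 10, 12, 13, 15, 16, 18, 28}
Remove from A any elements in B
A \ B = {14, 20}

A \ B = {14, 20}


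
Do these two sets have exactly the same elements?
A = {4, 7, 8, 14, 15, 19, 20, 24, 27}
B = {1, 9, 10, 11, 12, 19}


Two sets are equal iff they have exactly the same elements.
A = {4, 7, 8, 14, 15, 19, 20, 24, 27}
B = {1, 9, 10, 11, 12, 19}
Differences: {1, 4, 7, 8, 9, 10, 11, 12, 14, 15, 20, 24, 27}
A ≠ B

No, A ≠ B


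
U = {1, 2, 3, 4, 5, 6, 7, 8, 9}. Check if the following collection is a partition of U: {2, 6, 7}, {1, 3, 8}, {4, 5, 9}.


A partition requires: (1) non-empty parts, (2) pairwise disjoint, (3) union = U
Parts: {2, 6, 7}, {1, 3, 8}, {4, 5, 9}
Union of parts: {1, 2, 3, 4, 5, 6, 7, 8, 9}
U = {1, 2, 3, 4, 5, 6, 7, 8, 9}
All non-empty? True
Pairwise disjoint? True
Covers U? True

Yes, valid partition


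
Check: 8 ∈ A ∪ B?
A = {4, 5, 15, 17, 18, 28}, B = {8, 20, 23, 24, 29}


A = {4, 5, 15, 17, 18, 28}, B = {8, 20, 23, 24, 29}
A ∪ B = all elements in A or B
A ∪ B = {4, 5, 8, 15, 17, 18, 20, 23, 24, 28, 29}
Checking if 8 ∈ A ∪ B
8 is in A ∪ B → True

8 ∈ A ∪ B


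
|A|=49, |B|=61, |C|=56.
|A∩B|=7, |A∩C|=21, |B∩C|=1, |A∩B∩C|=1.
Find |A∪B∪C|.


|A∪B∪C| = |A|+|B|+|C| - |A∩B|-|A∩C|-|B∩C| + |A∩B∩C|
= 49+61+56 - 7-21-1 + 1
= 166 - 29 + 1
= 138

|A ∪ B ∪ C| = 138


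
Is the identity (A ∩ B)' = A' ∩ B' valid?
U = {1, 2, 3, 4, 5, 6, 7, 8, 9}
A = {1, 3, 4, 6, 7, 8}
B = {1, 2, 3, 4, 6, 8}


LHS: A ∩ B = {1, 3, 4, 6, 8}
(A ∩ B)' = U \ (A ∩ B) = {2, 5, 7, 9}
A' = {2, 5, 9}, B' = {5, 7, 9}
Claimed RHS: A' ∩ B' = {5, 9}
Identity is INVALID: LHS = {2, 5, 7, 9} but the RHS claimed here equals {5, 9}. The correct form is (A ∩ B)' = A' ∪ B'.

Identity is invalid: (A ∩ B)' = {2, 5, 7, 9} but A' ∩ B' = {5, 9}. The correct De Morgan law is (A ∩ B)' = A' ∪ B'.


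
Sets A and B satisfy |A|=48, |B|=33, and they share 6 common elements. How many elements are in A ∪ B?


|A ∪ B| = |A| + |B| - |A ∩ B|
= 48 + 33 - 6
= 75

|A ∪ B| = 75


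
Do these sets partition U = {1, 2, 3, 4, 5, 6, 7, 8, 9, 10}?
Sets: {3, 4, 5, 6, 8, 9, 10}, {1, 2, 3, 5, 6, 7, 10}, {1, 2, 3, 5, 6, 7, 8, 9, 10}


A partition requires: (1) non-empty parts, (2) pairwise disjoint, (3) union = U
Parts: {3, 4, 5, 6, 8, 9, 10}, {1, 2, 3, 5, 6, 7, 10}, {1, 2, 3, 5, 6, 7, 8, 9, 10}
Union of parts: {1, 2, 3, 4, 5, 6, 7, 8, 9, 10}
U = {1, 2, 3, 4, 5, 6, 7, 8, 9, 10}
All non-empty? True
Pairwise disjoint? False
Covers U? True

No, not a valid partition


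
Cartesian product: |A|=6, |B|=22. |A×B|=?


|A × B| = |A| × |B|
= 6 × 22
= 132

|A × B| = 132


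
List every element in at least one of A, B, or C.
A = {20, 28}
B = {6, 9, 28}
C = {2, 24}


A ∪ B = {6, 9, 20, 28}
(A ∪ B) ∪ C = {2, 6, 9, 20, 24, 28}

A ∪ B ∪ C = {2, 6, 9, 20, 24, 28}


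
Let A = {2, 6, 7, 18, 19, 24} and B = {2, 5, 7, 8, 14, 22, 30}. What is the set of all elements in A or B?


A ∪ B = all elements in A or B (or both)
A = {2, 6, 7, 18, 19, 24}
B = {2, 5, 7, 8, 14, 22, 30}
A ∪ B = {2, 5, 6, 7, 8, 14, 18, 19, 22, 24, 30}

A ∪ B = {2, 5, 6, 7, 8, 14, 18, 19, 22, 24, 30}


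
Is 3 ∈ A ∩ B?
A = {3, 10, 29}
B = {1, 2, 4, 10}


A = {3, 10, 29}, B = {1, 2, 4, 10}
A ∩ B = elements in both A and B
A ∩ B = {10}
Checking if 3 ∈ A ∩ B
3 is not in A ∩ B → False

3 ∉ A ∩ B


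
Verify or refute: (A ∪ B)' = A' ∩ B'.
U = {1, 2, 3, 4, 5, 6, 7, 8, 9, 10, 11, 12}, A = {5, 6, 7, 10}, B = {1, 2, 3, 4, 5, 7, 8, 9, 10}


LHS: A ∪ B = {1, 2, 3, 4, 5, 6, 7, 8, 9, 10}
(A ∪ B)' = U \ (A ∪ B) = {11, 12}
A' = {1, 2, 3, 4, 8, 9, 11, 12}, B' = {6, 11, 12}
Claimed RHS: A' ∩ B' = {11, 12}
Identity is VALID: LHS = RHS = {11, 12} ✓

Identity is valid. (A ∪ B)' = A' ∩ B' = {11, 12}


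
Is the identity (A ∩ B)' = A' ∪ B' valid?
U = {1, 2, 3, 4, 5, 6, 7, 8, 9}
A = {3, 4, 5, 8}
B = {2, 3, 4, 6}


LHS: A ∩ B = {3, 4}
(A ∩ B)' = U \ (A ∩ B) = {1, 2, 5, 6, 7, 8, 9}
A' = {1, 2, 6, 7, 9}, B' = {1, 5, 7, 8, 9}
Claimed RHS: A' ∪ B' = {1, 2, 5, 6, 7, 8, 9}
Identity is VALID: LHS = RHS = {1, 2, 5, 6, 7, 8, 9} ✓

Identity is valid. (A ∩ B)' = A' ∪ B' = {1, 2, 5, 6, 7, 8, 9}


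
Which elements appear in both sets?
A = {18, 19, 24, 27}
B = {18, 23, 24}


A ∩ B = elements in both A and B
A = {18, 19, 24, 27}
B = {18, 23, 24}
A ∩ B = {18, 24}

A ∩ B = {18, 24}


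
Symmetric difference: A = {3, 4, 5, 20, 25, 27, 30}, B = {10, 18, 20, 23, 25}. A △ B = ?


A △ B = (A \ B) ∪ (B \ A) = elements in exactly one of A or B
A \ B = {3, 4, 5, 27, 30}
B \ A = {10, 18, 23}
A △ B = {3, 4, 5, 10, 18, 23, 27, 30}

A △ B = {3, 4, 5, 10, 18, 23, 27, 30}


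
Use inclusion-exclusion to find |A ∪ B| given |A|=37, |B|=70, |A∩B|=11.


|A ∪ B| = |A| + |B| - |A ∩ B|
= 37 + 70 - 11
= 96

|A ∪ B| = 96


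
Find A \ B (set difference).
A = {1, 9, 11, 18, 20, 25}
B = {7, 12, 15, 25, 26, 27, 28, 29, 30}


A \ B = elements in A but not in B
A = {1, 9, 11, 18, 20, 25}
B = {7, 12, 15, 25, 26, 27, 28, 29, 30}
Remove from A any elements in B
A \ B = {1, 9, 11, 18, 20}

A \ B = {1, 9, 11, 18, 20}


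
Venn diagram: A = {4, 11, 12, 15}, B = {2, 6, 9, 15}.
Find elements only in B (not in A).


A = {4, 11, 12, 15}
B = {2, 6, 9, 15}
Region: only in B (not in A)
Elements: {2, 6, 9}

Elements only in B (not in A): {2, 6, 9}
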